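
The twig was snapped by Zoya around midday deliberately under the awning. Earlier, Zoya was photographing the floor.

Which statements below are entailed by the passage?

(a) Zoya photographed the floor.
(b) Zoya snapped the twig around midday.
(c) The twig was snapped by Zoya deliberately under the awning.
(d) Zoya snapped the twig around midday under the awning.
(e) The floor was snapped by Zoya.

(a) Not entailed — 'was photographing' is progressive on an accomplishment; it does not entail the completed 'photographed'.
(b) Entailed — this follows by dropping conjuncts from the snapping event's description.
(c) Entailed — this follows by dropping conjuncts from the snapping event's description.
(d) Entailed — the original entails any weakening of itself; this just drops 'deliberately'.
(e) Not entailed — Zoya snapped the twig, not the floor; the floor belongs to the photographing event.

(b), (c), (d)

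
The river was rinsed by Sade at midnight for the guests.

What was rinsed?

'the river' marks the patient of the rinsing event.

the river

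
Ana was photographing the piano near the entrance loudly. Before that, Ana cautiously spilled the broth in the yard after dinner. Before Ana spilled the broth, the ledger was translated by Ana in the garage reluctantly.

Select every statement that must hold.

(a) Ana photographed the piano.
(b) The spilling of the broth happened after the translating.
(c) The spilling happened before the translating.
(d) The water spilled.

(b)

(a) Not entailed — 'was photographing' is progressive on an accomplishment; it does not entail the completed 'photographed'.
(b) Entailed — the narrative places the translating before the spilling.
(c) Not entailed — the narrative places the translating before the spilling, not after.
(d) Not entailed — the broth is what spilled, not the water.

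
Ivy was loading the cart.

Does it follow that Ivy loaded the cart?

'was loading' is progressive; for an accomplishment like 'load the cart', it doesn't entail completion.

no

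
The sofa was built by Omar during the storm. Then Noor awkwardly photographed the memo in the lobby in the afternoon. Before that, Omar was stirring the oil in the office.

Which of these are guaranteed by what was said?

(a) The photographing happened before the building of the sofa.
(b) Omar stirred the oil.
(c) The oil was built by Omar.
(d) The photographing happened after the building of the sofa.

(a) Not entailed — the narrative places the building before the photographing, not after.
(b) Entailed — 'stir' is an activity; 'was stirring' entails that some stirring happened, so 'stirred' holds.
(c) Not entailed — Omar built the sofa, not the oil; the oil belongs to the stirring event.
(d) Entailed — the narrative places the building before the photographing.

(b), (d)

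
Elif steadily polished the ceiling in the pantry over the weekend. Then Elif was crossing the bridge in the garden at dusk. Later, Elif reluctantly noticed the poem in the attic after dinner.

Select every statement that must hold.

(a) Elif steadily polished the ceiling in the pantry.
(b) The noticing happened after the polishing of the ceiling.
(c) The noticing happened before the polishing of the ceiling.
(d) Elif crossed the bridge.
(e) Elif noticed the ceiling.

(a) Entailed — the original entails any weakening of itself; this just drops 'over the weekend'.
(b) Entailed — the narrative places the polishing before the noticing.
(c) Not entailed — the narrative places the polishing before the noticing, not after.
(d) Not entailed — 'was crossing' is progressive on an accomplishment; it does not entail the completed 'crossed'.
(e) Not entailed — Elif noticed the poem, not the ceiling; the ceiling belongs to the polishing event.

(a), (b)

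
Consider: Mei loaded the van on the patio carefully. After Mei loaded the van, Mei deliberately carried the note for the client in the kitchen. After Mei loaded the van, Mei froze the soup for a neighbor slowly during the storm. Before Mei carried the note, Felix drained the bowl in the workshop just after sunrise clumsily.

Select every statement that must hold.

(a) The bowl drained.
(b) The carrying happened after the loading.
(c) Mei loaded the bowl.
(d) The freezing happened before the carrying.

(a) Entailed — 'Felix drained the bowl' is causative; it entails the inchoative 'the bowl drained'.
(b) Entailed — the narrative places the loading before the carrying.
(c) Not entailed — Mei loaded the van, not the bowl; the bowl belongs to the draining event.
(d) Not entailed — the narrative doesn't order the freezing relative to the carrying.

(a), (b)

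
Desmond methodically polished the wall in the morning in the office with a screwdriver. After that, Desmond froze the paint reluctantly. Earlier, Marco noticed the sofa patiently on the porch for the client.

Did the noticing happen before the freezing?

yes

The narrative orders the noticing before the freezing.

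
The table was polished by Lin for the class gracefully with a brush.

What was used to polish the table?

'with a brush' marks the instrument of the polishing event.

a brush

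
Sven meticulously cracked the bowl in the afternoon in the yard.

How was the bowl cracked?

'meticulously' marks the manner of the cracking event.

meticulously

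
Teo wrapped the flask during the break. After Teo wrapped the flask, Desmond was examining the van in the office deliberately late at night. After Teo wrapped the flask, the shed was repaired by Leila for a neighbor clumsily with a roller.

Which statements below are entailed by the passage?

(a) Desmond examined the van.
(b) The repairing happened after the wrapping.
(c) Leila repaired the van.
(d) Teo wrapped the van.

(a) Entailed — 'examine' is an activity; 'was examining' entails that some examining happened, so 'examined' holds.
(b) Entailed — the narrative places the wrapping before the repairing.
(c) Not entailed — Leila repaired the shed, not the van; the van belongs to the examining event.
(d) Not entailed — Teo wrapped the flask, not the van; the van belongs to the examining event.

(a), (b)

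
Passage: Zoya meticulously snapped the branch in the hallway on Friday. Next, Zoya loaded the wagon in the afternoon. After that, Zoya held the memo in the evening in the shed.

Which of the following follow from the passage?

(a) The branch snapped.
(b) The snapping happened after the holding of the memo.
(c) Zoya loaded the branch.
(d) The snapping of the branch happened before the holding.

(a), (d)

(a) Entailed — 'Zoya snapped the branch' is causative; it entails the inchoative 'the branch snapped'.
(b) Not entailed — the narrative places the snapping before the holding, not after.
(c) Not entailed — Zoya loaded the wagon, not the branch; the branch belongs to the snapping event.
(d) Entailed — the narrative places the snapping before the holding.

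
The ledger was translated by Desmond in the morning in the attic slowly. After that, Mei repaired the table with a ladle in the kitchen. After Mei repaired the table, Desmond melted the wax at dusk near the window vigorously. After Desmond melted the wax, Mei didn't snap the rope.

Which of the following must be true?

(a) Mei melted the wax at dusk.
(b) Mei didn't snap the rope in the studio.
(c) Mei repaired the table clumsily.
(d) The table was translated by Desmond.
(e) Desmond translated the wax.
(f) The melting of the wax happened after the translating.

(b), (f)

(a) Not entailed — the passage has Desmond melting the wax, not Mei.
(b) Entailed — under negation, adding a further restriction is entailed: if no such snapping event occurred, none occurred in the studio either.
(c) Not entailed — 'clumsily' adds information not in the original event.
(d) Not entailed — Desmond translated the ledger, not the table; the table belongs to the repairing event.
(e) Not entailed — Desmond translated the ledger, not the wax; the wax belongs to the melting event.
(f) Entailed — the narrative places the translating before the melting.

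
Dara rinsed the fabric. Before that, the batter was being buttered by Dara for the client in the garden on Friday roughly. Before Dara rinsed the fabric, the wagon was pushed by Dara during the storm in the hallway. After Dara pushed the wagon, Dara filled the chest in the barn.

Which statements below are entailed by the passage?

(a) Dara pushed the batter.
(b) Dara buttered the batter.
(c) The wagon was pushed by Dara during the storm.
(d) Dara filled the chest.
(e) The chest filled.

(a) Not entailed — Dara pushed the wagon, not the batter; the batter belongs to the buttering event.
(b) Not entailed — 'was buttering' is progressive on an accomplishment; it does not entail the completed 'buttered'.
(c) Entailed — the original entails any weakening of itself; this just drops 'in the hallway'.
(d) Entailed — dropping 'in the barn' leaves a sub-description the original still satisfies.
(e) Entailed — 'Dara filled the chest' is causative; it entails the inchoative 'the chest filled'.

(c), (d), (e)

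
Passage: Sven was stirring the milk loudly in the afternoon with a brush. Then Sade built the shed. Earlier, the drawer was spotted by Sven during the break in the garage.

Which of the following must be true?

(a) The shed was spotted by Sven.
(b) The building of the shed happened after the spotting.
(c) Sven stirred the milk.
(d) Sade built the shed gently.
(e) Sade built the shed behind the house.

(a) Not entailed — Sven spotted the drawer, not the shed; the shed belongs to the building event.
(b) Entailed — the narrative places the spotting before the building.
(c) Entailed — 'stir' is an activity; 'was stirring' entails that some stirring happened, so 'stirred' holds.
(d) Not entailed — 'gently' adds information not in the original event.
(e) Not entailed — 'behind the house' adds information not in the original event.

(b), (c)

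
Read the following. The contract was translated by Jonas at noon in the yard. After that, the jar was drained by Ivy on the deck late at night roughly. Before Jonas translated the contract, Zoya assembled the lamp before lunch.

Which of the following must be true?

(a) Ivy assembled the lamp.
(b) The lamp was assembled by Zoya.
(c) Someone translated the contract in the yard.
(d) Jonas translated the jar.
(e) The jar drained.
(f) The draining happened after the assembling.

(b), (c), (e), (f)

(a) Not entailed — the passage has Zoya assembling the lamp, not Ivy.
(b) Entailed — this follows by dropping conjuncts from the assembling event's description.
(c) Entailed — every conjunct here is already in the original translating event.
(d) Not entailed — Jonas translated the contract, not the jar; the jar belongs to the draining event.
(e) Entailed — 'Ivy drained the jar' is causative; it entails the inchoative 'the jar drained'.
(f) Entailed — the narrative places the assembling before the draining.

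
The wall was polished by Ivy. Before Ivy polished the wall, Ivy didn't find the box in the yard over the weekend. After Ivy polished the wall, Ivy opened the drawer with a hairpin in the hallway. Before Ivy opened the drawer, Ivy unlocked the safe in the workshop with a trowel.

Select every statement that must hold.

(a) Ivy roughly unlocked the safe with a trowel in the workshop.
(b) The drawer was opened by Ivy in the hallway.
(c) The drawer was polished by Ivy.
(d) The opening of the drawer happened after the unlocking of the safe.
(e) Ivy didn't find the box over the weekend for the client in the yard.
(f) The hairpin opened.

(b), (d), (e)

(a) Not entailed — 'roughly' adds information not in the original event.
(b) Entailed — the original entails any weakening of itself; this just drops 'with a hairpin'.
(c) Not entailed — Ivy polished the wall, not the drawer; the drawer belongs to the opening event.
(d) Entailed — the narrative places the unlocking before the opening.
(e) Entailed — under negation, adding a further restriction is entailed: if no such finding event occurred, none occurred for the client either.
(f) Not entailed — the drawer is what opened, not the hairpin.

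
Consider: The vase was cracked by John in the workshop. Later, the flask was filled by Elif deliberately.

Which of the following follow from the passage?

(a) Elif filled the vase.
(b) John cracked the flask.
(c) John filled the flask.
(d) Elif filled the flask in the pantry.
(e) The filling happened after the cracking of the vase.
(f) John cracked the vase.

(e), (f)

(a) Not entailed — Elif filled the flask, not the vase; the vase belongs to the cracking event.
(b) Not entailed — John cracked the vase, not the flask; the flask belongs to the filling event.
(c) Not entailed — the passage has Elif filling the flask, not John.
(d) Not entailed — 'in the pantry' adds information not in the original event.
(e) Entailed — the narrative places the cracking before the filling.
(f) Entailed — dropping 'in the workshop' leaves a sub-description the original still satisfies.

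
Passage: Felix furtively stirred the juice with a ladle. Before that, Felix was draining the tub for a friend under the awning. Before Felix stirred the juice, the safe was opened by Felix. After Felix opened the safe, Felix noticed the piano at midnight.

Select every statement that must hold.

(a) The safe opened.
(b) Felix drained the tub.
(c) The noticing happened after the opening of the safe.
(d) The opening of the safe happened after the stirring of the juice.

(a), (c)

(a) Entailed — 'Felix opened the safe' is causative; it entails the inchoative 'the safe opened'.
(b) Not entailed — 'was draining' is progressive on an accomplishment; it does not entail the completed 'drained'.
(c) Entailed — the narrative places the opening before the noticing.
(d) Not entailed — the narrative places the opening before the stirring, not after.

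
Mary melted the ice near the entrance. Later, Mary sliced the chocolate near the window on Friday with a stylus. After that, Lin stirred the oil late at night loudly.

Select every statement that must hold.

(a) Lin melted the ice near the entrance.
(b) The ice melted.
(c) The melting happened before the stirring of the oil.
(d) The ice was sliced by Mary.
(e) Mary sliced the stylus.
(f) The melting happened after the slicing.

(a) Not entailed — the passage has Mary melting the ice, not Lin.
(b) Entailed — 'Mary melted the ice' is causative; it entails the inchoative 'the ice melted'.
(c) Entailed — the narrative places the melting before the stirring.
(d) Not entailed — Mary sliced the chocolate, not the ice; the ice belongs to the melting event.
(e) Not entailed — the stylus is the instrument, not what was sliced.
(f) Not entailed — the narrative places the melting before the slicing, not after.

(b), (c)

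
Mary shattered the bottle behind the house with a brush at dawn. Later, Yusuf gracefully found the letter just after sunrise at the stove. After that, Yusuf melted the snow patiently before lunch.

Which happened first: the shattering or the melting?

The connectives place the shattering before the melting.

the shattering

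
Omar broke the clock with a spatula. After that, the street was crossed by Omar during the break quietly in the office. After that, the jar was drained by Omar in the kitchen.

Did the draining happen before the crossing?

The narrative orders the crossing before the draining.

no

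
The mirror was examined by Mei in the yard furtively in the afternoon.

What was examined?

'the mirror' marks the patient of the examining event.

the mirror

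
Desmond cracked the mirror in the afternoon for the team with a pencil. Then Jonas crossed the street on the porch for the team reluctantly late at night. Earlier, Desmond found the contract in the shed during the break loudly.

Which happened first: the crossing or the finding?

The connectives place the finding before the crossing.

the finding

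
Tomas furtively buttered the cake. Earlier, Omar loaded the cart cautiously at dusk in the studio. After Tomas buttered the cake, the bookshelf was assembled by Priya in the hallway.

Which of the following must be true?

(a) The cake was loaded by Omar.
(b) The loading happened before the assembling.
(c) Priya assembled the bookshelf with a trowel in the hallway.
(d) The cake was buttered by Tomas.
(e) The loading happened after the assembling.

(a) Not entailed — Omar loaded the cart, not the cake; the cake belongs to the buttering event.
(b) Entailed — the narrative places the loading before the assembling.
(c) Not entailed — 'with a trowel' adds information not in the original event.
(d) Entailed — dropping 'furtively' leaves a sub-description the original still satisfies.
(e) Not entailed — the narrative places the loading before the assembling, not after.

(b), (d)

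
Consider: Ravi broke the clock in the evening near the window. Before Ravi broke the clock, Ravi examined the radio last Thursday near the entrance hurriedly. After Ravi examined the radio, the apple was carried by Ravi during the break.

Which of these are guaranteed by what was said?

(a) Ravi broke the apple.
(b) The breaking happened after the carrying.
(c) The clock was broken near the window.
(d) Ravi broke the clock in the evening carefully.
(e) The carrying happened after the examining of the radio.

(c), (e)

(a) Not entailed — Ravi broke the clock, not the apple; the apple belongs to the carrying event.
(b) Not entailed — the narrative doesn't order the carrying relative to the breaking.
(c) Entailed — the original entails any weakening of itself; this just drops 'in the evening' and generalizes the agent.
(d) Not entailed — 'carefully' adds information not in the original event.
(e) Entailed — the narrative places the examining before the carrying.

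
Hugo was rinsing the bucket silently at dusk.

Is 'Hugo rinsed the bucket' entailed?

'rinse' is atelic; if Hugo was rinsing the bucket, then Hugo rinsed the bucket (for some time).

yes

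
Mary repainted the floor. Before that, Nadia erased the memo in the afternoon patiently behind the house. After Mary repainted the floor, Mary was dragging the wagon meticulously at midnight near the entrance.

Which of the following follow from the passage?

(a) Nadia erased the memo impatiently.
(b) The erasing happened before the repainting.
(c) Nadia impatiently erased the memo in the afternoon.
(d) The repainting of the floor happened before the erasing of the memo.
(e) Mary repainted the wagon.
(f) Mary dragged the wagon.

(b), (f)

(a) Not entailed — 'impatiently' adds a manner not in (and inconsistent with) the original.
(b) Entailed — the narrative places the erasing before the repainting.
(c) Not entailed — 'impatiently' adds a manner not in (and inconsistent with) the original.
(d) Not entailed — the narrative places the erasing before the repainting, not after.
(e) Not entailed — Mary repainted the floor, not the wagon; the wagon belongs to the dragging event.
(f) Entailed — 'drag' is an activity; 'was dragging' entails that some dragging happened, so 'dragged' holds.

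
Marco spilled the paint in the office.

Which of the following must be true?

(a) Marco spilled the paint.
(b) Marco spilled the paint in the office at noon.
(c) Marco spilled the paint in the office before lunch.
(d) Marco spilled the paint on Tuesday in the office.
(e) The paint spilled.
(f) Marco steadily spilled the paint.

(a), (e)

(a) Entailed — every conjunct here is already in the original spilling event.
(b) Not entailed — 'at noon' adds information not in the original event.
(c) Not entailed — 'before lunch' adds information not in the original event.
(d) Not entailed — 'on Tuesday' adds information not in the original event.
(e) Entailed — 'Marco spilled the paint' is causative; it entails the inchoative 'the paint spilled'.
(f) Not entailed — 'steadily' adds information not in the original event.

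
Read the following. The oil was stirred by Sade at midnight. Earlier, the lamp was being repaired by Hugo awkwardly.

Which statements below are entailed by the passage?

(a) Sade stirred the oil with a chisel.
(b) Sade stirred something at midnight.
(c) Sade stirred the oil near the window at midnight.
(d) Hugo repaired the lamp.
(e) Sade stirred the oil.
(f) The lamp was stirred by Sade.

(a) Not entailed — 'with a chisel' adds information not in the original event.
(b) Entailed — every conjunct here is already in the original stirring event.
(c) Not entailed — 'near the window' adds information not in the original event.
(d) Not entailed — 'was repairing' is progressive on an accomplishment; it does not entail the completed 'repaired'.
(e) Entailed — the original entails any weakening of itself; this just drops 'at midnight'.
(f) Not entailed — Sade stirred the oil, not the lamp; the lamp belongs to the repairing event.

(b), (e)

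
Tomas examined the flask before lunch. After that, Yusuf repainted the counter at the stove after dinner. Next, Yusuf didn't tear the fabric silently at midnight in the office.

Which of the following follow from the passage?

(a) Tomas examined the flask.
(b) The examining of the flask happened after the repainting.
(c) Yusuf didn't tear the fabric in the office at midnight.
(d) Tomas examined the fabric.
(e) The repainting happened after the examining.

(a) Entailed — the original entails any weakening of itself; this just drops 'before lunch'.
(b) Not entailed — the narrative places the examining before the repainting, not after.
(c) Not entailed — dropping 'silently' under negation is not valid — the original leaves open that Yusuf tore the fabric some other way.
(d) Not entailed — Tomas examined the flask, not the fabric; the fabric belongs to the tearing event.
(e) Entailed — the narrative places the examining before the repainting.

(a), (e)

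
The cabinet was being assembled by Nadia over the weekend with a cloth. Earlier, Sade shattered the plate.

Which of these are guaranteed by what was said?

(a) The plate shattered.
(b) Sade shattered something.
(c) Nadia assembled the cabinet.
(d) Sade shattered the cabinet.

(a) Entailed — 'Sade shattered the plate' is causative; it entails the inchoative 'the plate shattered'.
(b) Entailed — every conjunct here is already in the original shattering event.
(c) Not entailed — 'was assembling' is progressive on an accomplishment; it does not entail the completed 'assembled'.
(d) Not entailed — Sade shattered the plate, not the cabinet; the cabinet belongs to the assembling event.

(a), (b)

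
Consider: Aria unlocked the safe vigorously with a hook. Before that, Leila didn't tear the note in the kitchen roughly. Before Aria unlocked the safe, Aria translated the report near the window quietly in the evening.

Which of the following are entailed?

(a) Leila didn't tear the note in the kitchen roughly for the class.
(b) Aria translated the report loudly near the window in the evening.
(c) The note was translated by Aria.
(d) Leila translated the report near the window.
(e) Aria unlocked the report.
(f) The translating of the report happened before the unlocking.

(a) Entailed — under negation, adding a further restriction is entailed: if no such tearing event occurred, none occurred for the class either.
(b) Not entailed — 'loudly' adds a manner not in (and inconsistent with) the original.
(c) Not entailed — Aria translated the report, not the note; the note belongs to the tearing event.
(d) Not entailed — the passage has Aria translating the report, not Leila.
(e) Not entailed — Aria unlocked the safe, not the report; the report belongs to the translating event.
(f) Entailed — the narrative places the translating before the unlocking.

(a), (f)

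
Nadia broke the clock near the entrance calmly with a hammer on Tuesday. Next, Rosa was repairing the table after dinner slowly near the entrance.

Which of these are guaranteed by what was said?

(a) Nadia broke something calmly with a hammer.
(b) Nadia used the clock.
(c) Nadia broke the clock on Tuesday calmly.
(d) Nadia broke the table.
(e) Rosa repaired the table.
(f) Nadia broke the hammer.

(a) Entailed — the original entails any weakening of itself; this just drops 'on Tuesday', 'near the entrance' and generalizes the patient.
(b) Not entailed — the clock is the patient, not an instrument — Nadia used a hammer.
(c) Entailed — the original entails any weakening of itself; this just drops 'near the entrance', 'with a hammer'.
(d) Not entailed — Nadia broke the clock, not the table; the table belongs to the repairing event.
(e) Not entailed — 'was repairing' is progressive on an accomplishment; it does not entail the completed 'repaired'.
(f) Not entailed — the hammer is the instrument, not what was broken.

(a), (c)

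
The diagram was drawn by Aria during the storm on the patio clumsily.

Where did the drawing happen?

'on the patio' marks the location of the drawing event.

on the patio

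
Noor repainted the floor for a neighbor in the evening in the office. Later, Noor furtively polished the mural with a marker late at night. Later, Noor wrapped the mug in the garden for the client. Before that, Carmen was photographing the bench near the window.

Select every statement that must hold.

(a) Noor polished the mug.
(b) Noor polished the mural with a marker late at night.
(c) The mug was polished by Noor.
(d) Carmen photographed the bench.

(a) Not entailed — Noor polished the mural, not the mug; the mug belongs to the wrapping event.
(b) Entailed — this follows by dropping conjuncts from the polishing event's description.
(c) Not entailed — Noor polished the mural, not the mug; the mug belongs to the wrapping event.
(d) Not entailed — 'was photographing' is progressive on an accomplishment; it does not entail the completed 'photographed'.

(b)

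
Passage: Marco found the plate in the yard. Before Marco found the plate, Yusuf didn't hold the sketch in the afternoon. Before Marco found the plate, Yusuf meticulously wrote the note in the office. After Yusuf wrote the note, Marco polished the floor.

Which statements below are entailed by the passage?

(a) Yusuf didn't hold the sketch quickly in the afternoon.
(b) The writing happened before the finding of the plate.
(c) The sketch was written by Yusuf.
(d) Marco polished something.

(a), (b), (d)

(a) Entailed — under negation, adding a further restriction is entailed: if no such holding event occurred, none occurred quickly either.
(b) Entailed — the narrative places the writing before the finding.
(c) Not entailed — Yusuf wrote the note, not the sketch; the sketch belongs to the holding event.
(d) Entailed — the original entails any weakening of itself; this just generalizes the patient.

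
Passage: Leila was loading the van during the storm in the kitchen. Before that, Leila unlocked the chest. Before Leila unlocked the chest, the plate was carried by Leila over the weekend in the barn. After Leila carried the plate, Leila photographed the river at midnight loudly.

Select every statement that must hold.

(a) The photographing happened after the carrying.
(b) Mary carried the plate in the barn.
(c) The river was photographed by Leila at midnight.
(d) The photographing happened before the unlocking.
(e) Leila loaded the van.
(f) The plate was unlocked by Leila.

(a) Entailed — the narrative places the carrying before the photographing.
(b) Not entailed — the passage has Leila carrying the plate, not Mary.
(c) Entailed — this follows by dropping conjuncts from the photographing event's description.
(d) Not entailed — the narrative doesn't order the photographing relative to the unlocking.
(e) Not entailed — 'was loading' is progressive on an accomplishment; it does not entail the completed 'loaded'.
(f) Not entailed — Leila unlocked the chest, not the plate; the plate belongs to the carrying event.

(a), (c)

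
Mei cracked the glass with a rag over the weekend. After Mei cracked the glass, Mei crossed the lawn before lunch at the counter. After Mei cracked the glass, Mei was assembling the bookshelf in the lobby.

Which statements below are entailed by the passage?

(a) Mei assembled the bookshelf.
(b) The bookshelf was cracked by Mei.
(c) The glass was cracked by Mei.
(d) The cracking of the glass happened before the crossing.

(a) Not entailed — 'was assembling' is progressive on an accomplishment; it does not entail the completed 'assembled'.
(b) Not entailed — Mei cracked the glass, not the bookshelf; the bookshelf belongs to the assembling event.
(c) Entailed — dropping 'over the weekend', 'with a rag' leaves a sub-description the original still satisfies.
(d) Entailed — the narrative places the cracking before the crossing.

(c), (d)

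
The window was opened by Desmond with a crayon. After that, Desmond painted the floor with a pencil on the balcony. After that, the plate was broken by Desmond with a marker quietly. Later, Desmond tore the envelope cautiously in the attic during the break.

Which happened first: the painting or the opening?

the opening

The connectives place the opening before the painting.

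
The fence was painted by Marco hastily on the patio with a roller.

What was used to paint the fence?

a roller

'with a roller' marks the instrument of the painting event.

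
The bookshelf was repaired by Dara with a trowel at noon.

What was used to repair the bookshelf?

a trowel

'with a trowel' marks the instrument of the repairing event.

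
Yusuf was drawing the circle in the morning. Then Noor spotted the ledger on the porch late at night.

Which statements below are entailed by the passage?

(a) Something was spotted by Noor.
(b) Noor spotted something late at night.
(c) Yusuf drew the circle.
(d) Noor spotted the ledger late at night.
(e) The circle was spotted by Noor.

(a) Entailed — dropping 'late at night', 'on the porch' and generalizing the patient leaves a sub-description the original still satisfies.
(b) Entailed — the original entails any weakening of itself; this just drops 'on the porch' and generalizes the patient.
(c) Not entailed — 'was drawing' is progressive on an accomplishment; it does not entail the completed 'drew'.
(d) Entailed — every conjunct here is already in the original spotting event.
(e) Not entailed — Noor spotted the ledger, not the circle; the circle belongs to the drawing event.

(a), (b), (d)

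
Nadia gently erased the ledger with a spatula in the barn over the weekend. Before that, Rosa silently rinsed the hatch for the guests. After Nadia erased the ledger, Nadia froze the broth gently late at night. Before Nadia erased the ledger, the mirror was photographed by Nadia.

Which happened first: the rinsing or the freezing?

The connectives place the rinsing before the freezing.

the rinsing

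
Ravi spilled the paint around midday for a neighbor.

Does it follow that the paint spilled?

'Ravi spilled the paint' is the causative; it entails the inchoative 'the paint spilled'.

yes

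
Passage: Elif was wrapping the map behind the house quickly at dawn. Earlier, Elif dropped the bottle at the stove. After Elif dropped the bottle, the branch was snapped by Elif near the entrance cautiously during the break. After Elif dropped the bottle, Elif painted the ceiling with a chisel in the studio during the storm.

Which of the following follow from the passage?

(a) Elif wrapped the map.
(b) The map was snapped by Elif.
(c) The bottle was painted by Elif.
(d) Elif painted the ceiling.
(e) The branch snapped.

(a) Not entailed — 'was wrapping' is progressive on an accomplishment; it does not entail the completed 'wrapped'.
(b) Not entailed — Elif snapped the branch, not the map; the map belongs to the wrapping event.
(c) Not entailed — Elif painted the ceiling, not the bottle; the bottle belongs to the dropping event.
(d) Entailed — dropping 'in the studio', 'during the storm', 'with a chisel' leaves a sub-description the original still satisfies.
(e) Entailed — 'Elif snapped the branch' is causative; it entails the inchoative 'the branch snapped'.

(d), (e)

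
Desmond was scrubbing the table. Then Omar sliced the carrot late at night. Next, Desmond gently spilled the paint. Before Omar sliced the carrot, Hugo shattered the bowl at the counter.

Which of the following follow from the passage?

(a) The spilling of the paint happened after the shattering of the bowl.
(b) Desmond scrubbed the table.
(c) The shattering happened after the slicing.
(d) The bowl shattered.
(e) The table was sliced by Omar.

(a), (b), (d)

(a) Entailed — the narrative places the shattering before the spilling.
(b) Entailed — 'scrub' is an activity; 'was scrubbing' entails that some scrubbing happened, so 'scrubbed' holds.
(c) Not entailed — the narrative places the shattering before the slicing, not after.
(d) Entailed — 'Hugo shattered the bowl' is causative; it entails the inchoative 'the bowl shattered'.
(e) Not entailed — Omar sliced the carrot, not the table; the table belongs to the scrubbing event.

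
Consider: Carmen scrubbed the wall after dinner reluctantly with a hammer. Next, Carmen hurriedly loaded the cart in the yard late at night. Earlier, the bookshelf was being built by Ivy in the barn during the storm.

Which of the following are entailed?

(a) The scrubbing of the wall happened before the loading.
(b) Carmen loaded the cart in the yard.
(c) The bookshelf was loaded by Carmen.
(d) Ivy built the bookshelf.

(a) Entailed — the narrative places the scrubbing before the loading.
(b) Entailed — the original entails any weakening of itself; this just drops 'late at night', 'hurriedly'.
(c) Not entailed — Carmen loaded the cart, not the bookshelf; the bookshelf belongs to the building event.
(d) Not entailed — 'was building' is progressive on an accomplishment; it does not entail the completed 'built'.

(a), (b)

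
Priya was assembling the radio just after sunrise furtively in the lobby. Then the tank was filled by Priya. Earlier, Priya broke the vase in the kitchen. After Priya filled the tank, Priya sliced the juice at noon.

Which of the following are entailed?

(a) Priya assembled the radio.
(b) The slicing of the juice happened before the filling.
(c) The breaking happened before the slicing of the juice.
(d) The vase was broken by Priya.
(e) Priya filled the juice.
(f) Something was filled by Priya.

(a) Not entailed — 'was assembling' is progressive on an accomplishment; it does not entail the completed 'assembled'.
(b) Not entailed — the narrative places the filling before the slicing, not after.
(c) Entailed — the narrative places the breaking before the slicing.
(d) Entailed — the original entails any weakening of itself; this just drops 'in the kitchen'.
(e) Not entailed — Priya filled the tank, not the juice; the juice belongs to the slicing event.
(f) Entailed — the original entails any weakening of itself; this just generalizes the patient.

(c), (d), (f)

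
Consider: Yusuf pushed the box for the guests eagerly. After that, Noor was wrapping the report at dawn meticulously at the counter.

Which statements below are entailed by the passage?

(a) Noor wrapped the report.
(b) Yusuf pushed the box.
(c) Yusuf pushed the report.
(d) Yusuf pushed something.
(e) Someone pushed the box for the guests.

(b), (d), (e)

(a) Not entailed — 'was wrapping' is progressive on an accomplishment; it does not entail the completed 'wrapped'.
(b) Entailed — this follows by dropping conjuncts from the pushing event's description.
(c) Not entailed — Yusuf pushed the box, not the report; the report belongs to the wrapping event.
(d) Entailed — dropping 'for the guests', 'eagerly' and generalizing the patient leaves a sub-description the original still satisfies.
(e) Entailed — this follows by dropping conjuncts from the pushing event's description.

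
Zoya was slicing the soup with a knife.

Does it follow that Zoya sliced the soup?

'was slicing' is progressive; for an accomplishment like 'slice the soup', it doesn't entail completion.

no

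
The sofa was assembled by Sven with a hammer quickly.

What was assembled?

the sofa

'the sofa' marks the patient of the assembling event.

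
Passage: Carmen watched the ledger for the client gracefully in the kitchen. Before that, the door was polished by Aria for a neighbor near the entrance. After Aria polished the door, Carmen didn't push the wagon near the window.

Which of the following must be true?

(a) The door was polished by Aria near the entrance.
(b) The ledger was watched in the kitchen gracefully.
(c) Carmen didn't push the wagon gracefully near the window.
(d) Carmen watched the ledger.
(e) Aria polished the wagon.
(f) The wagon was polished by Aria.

(a) Entailed — the original entails any weakening of itself; this just drops 'for a neighbor'.
(b) Entailed — this follows by dropping conjuncts from the watching event's description.
(c) Entailed — under negation, adding a further restriction is entailed: if no such pushing event occurred, none occurred gracefully either.
(d) Entailed — dropping 'for the client', 'in the kitchen', 'gracefully' leaves a sub-description the original still satisfies.
(e) Not entailed — Aria polished the door, not the wagon; the wagon belongs to the pushing event.
(f) Not entailed — Aria polished the door, not the wagon; the wagon belongs to the pushing event.

(a), (b), (c), (d)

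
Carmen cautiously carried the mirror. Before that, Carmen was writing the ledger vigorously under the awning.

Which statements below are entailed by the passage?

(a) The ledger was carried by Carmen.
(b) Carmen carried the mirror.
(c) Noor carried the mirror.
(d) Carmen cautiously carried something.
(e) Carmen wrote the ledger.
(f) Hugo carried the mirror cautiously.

(b), (d)

(a) Not entailed — Carmen carried the mirror, not the ledger; the ledger belongs to the writing event.
(b) Entailed — every conjunct here is already in the original carrying event.
(c) Not entailed — the passage has Carmen carrying the mirror, not Noor.
(d) Entailed — every conjunct here is already in the original carrying event.
(e) Not entailed — 'was writing' is progressive on an accomplishment; it does not entail the completed 'wrote'.
(f) Not entailed — the passage has Carmen carrying the mirror, not Hugo.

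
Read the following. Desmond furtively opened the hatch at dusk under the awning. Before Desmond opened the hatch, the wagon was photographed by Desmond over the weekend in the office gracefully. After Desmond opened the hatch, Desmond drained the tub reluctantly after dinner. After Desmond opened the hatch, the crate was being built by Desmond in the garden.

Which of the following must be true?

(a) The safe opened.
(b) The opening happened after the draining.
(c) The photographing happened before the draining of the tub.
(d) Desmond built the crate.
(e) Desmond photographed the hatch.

(a) Not entailed — the hatch is what opened, not the safe.
(b) Not entailed — the narrative places the opening before the draining, not after.
(c) Entailed — the narrative places the photographing before the draining.
(d) Not entailed — 'was building' is progressive on an accomplishment; it does not entail the completed 'built'.
(e) Not entailed — Desmond photographed the wagon, not the hatch; the hatch belongs to the opening event.

(c)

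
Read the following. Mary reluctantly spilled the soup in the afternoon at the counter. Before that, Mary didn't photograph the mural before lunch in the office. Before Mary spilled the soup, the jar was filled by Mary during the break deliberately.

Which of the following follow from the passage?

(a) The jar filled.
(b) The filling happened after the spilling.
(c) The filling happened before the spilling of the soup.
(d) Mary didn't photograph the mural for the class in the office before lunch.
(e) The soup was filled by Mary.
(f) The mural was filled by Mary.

(a) Entailed — 'Mary filled the jar' is causative; it entails the inchoative 'the jar filled'.
(b) Not entailed — the narrative places the filling before the spilling, not after.
(c) Entailed — the narrative places the filling before the spilling.
(d) Entailed — under negation, adding a further restriction is entailed: if no such photographing event occurred, none occurred for the class either.
(e) Not entailed — Mary filled the jar, not the soup; the soup belongs to the spilling event.
(f) Not entailed — Mary filled the jar, not the mural; the mural belongs to the photographing event.

(a), (c), (d)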